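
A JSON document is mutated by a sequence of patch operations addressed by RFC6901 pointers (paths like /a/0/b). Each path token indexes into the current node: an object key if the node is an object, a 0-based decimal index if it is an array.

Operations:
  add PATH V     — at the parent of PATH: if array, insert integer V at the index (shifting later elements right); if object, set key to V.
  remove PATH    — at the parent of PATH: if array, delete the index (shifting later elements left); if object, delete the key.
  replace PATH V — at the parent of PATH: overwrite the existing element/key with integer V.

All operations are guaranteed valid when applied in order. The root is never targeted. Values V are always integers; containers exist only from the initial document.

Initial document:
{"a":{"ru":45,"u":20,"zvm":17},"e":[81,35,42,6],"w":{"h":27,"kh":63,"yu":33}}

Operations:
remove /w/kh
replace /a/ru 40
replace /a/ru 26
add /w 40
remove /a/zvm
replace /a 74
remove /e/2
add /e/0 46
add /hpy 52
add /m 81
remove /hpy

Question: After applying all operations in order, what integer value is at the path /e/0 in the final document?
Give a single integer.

Answer: 46

Derivation:
After op 1 (remove /w/kh): {"a":{"ru":45,"u":20,"zvm":17},"e":[81,35,42,6],"w":{"h":27,"yu":33}}
After op 2 (replace /a/ru 40): {"a":{"ru":40,"u":20,"zvm":17},"e":[81,35,42,6],"w":{"h":27,"yu":33}}
After op 3 (replace /a/ru 26): {"a":{"ru":26,"u":20,"zvm":17},"e":[81,35,42,6],"w":{"h":27,"yu":33}}
After op 4 (add /w 40): {"a":{"ru":26,"u":20,"zvm":17},"e":[81,35,42,6],"w":40}
After op 5 (remove /a/zvm): {"a":{"ru":26,"u":20},"e":[81,35,42,6],"w":40}
After op 6 (replace /a 74): {"a":74,"e":[81,35,42,6],"w":40}
After op 7 (remove /e/2): {"a":74,"e":[81,35,6],"w":40}
After op 8 (add /e/0 46): {"a":74,"e":[46,81,35,6],"w":40}
After op 9 (add /hpy 52): {"a":74,"e":[46,81,35,6],"hpy":52,"w":40}
After op 10 (add /m 81): {"a":74,"e":[46,81,35,6],"hpy":52,"m":81,"w":40}
After op 11 (remove /hpy): {"a":74,"e":[46,81,35,6],"m":81,"w":40}
Value at /e/0: 46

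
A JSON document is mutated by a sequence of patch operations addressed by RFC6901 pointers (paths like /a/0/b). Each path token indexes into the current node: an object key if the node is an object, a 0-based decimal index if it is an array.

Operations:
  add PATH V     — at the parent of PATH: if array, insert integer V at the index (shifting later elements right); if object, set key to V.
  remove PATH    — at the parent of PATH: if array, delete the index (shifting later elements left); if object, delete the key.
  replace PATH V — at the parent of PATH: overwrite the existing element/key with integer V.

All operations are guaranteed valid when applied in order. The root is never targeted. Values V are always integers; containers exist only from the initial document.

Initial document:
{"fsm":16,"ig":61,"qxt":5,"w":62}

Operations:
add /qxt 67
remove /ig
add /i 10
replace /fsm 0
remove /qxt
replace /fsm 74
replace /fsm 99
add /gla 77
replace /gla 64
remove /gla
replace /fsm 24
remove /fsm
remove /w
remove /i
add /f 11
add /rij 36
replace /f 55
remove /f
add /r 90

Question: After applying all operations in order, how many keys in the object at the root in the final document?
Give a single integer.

Answer: 2

Derivation:
After op 1 (add /qxt 67): {"fsm":16,"ig":61,"qxt":67,"w":62}
After op 2 (remove /ig): {"fsm":16,"qxt":67,"w":62}
After op 3 (add /i 10): {"fsm":16,"i":10,"qxt":67,"w":62}
After op 4 (replace /fsm 0): {"fsm":0,"i":10,"qxt":67,"w":62}
After op 5 (remove /qxt): {"fsm":0,"i":10,"w":62}
After op 6 (replace /fsm 74): {"fsm":74,"i":10,"w":62}
After op 7 (replace /fsm 99): {"fsm":99,"i":10,"w":62}
After op 8 (add /gla 77): {"fsm":99,"gla":77,"i":10,"w":62}
After op 9 (replace /gla 64): {"fsm":99,"gla":64,"i":10,"w":62}
After op 10 (remove /gla): {"fsm":99,"i":10,"w":62}
After op 11 (replace /fsm 24): {"fsm":24,"i":10,"w":62}
After op 12 (remove /fsm): {"i":10,"w":62}
After op 13 (remove /w): {"i":10}
After op 14 (remove /i): {}
After op 15 (add /f 11): {"f":11}
After op 16 (add /rij 36): {"f":11,"rij":36}
After op 17 (replace /f 55): {"f":55,"rij":36}
After op 18 (remove /f): {"rij":36}
After op 19 (add /r 90): {"r":90,"rij":36}
Size at the root: 2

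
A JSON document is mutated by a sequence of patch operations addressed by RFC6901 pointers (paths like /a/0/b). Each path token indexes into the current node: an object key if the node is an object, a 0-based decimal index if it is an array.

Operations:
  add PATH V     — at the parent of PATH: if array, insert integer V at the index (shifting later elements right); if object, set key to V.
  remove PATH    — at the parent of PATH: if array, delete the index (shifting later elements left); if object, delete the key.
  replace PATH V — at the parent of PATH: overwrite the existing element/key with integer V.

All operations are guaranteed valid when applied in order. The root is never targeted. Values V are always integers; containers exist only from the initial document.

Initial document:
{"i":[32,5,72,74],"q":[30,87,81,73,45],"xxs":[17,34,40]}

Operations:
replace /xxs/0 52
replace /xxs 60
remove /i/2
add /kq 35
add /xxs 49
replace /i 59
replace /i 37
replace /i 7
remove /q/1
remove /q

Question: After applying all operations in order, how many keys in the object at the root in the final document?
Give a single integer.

Answer: 3

Derivation:
After op 1 (replace /xxs/0 52): {"i":[32,5,72,74],"q":[30,87,81,73,45],"xxs":[52,34,40]}
After op 2 (replace /xxs 60): {"i":[32,5,72,74],"q":[30,87,81,73,45],"xxs":60}
After op 3 (remove /i/2): {"i":[32,5,74],"q":[30,87,81,73,45],"xxs":60}
After op 4 (add /kq 35): {"i":[32,5,74],"kq":35,"q":[30,87,81,73,45],"xxs":60}
After op 5 (add /xxs 49): {"i":[32,5,74],"kq":35,"q":[30,87,81,73,45],"xxs":49}
After op 6 (replace /i 59): {"i":59,"kq":35,"q":[30,87,81,73,45],"xxs":49}
After op 7 (replace /i 37): {"i":37,"kq":35,"q":[30,87,81,73,45],"xxs":49}
After op 8 (replace /i 7): {"i":7,"kq":35,"q":[30,87,81,73,45],"xxs":49}
After op 9 (remove /q/1): {"i":7,"kq":35,"q":[30,81,73,45],"xxs":49}
After op 10 (remove /q): {"i":7,"kq":35,"xxs":49}
Size at the root: 3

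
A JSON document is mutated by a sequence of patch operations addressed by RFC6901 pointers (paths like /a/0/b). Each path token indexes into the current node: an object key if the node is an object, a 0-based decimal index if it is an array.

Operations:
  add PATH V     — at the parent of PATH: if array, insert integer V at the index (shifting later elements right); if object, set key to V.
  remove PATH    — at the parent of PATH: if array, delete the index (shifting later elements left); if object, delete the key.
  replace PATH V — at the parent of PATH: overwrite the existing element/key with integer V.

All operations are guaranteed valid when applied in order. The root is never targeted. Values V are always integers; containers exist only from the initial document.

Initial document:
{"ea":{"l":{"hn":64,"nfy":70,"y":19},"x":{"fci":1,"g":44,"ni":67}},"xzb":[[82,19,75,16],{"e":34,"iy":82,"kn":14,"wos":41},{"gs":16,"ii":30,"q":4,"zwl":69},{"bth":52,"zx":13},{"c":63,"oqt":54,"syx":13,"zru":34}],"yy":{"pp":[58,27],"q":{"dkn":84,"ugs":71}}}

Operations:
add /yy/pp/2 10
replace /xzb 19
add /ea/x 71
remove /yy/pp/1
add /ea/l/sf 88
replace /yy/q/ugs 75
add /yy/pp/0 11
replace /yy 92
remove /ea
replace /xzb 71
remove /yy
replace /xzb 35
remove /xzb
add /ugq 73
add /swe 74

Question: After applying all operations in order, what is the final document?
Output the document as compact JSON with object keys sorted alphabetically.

Answer: {"swe":74,"ugq":73}

Derivation:
After op 1 (add /yy/pp/2 10): {"ea":{"l":{"hn":64,"nfy":70,"y":19},"x":{"fci":1,"g":44,"ni":67}},"xzb":[[82,19,75,16],{"e":34,"iy":82,"kn":14,"wos":41},{"gs":16,"ii":30,"q":4,"zwl":69},{"bth":52,"zx":13},{"c":63,"oqt":54,"syx":13,"zru":34}],"yy":{"pp":[58,27,10],"q":{"dkn":84,"ugs":71}}}
After op 2 (replace /xzb 19): {"ea":{"l":{"hn":64,"nfy":70,"y":19},"x":{"fci":1,"g":44,"ni":67}},"xzb":19,"yy":{"pp":[58,27,10],"q":{"dkn":84,"ugs":71}}}
After op 3 (add /ea/x 71): {"ea":{"l":{"hn":64,"nfy":70,"y":19},"x":71},"xzb":19,"yy":{"pp":[58,27,10],"q":{"dkn":84,"ugs":71}}}
After op 4 (remove /yy/pp/1): {"ea":{"l":{"hn":64,"nfy":70,"y":19},"x":71},"xzb":19,"yy":{"pp":[58,10],"q":{"dkn":84,"ugs":71}}}
After op 5 (add /ea/l/sf 88): {"ea":{"l":{"hn":64,"nfy":70,"sf":88,"y":19},"x":71},"xzb":19,"yy":{"pp":[58,10],"q":{"dkn":84,"ugs":71}}}
After op 6 (replace /yy/q/ugs 75): {"ea":{"l":{"hn":64,"nfy":70,"sf":88,"y":19},"x":71},"xzb":19,"yy":{"pp":[58,10],"q":{"dkn":84,"ugs":75}}}
After op 7 (add /yy/pp/0 11): {"ea":{"l":{"hn":64,"nfy":70,"sf":88,"y":19},"x":71},"xzb":19,"yy":{"pp":[11,58,10],"q":{"dkn":84,"ugs":75}}}
After op 8 (replace /yy 92): {"ea":{"l":{"hn":64,"nfy":70,"sf":88,"y":19},"x":71},"xzb":19,"yy":92}
After op 9 (remove /ea): {"xzb":19,"yy":92}
After op 10 (replace /xzb 71): {"xzb":71,"yy":92}
After op 11 (remove /yy): {"xzb":71}
After op 12 (replace /xzb 35): {"xzb":35}
After op 13 (remove /xzb): {}
After op 14 (add /ugq 73): {"ugq":73}
After op 15 (add /swe 74): {"swe":74,"ugq":73}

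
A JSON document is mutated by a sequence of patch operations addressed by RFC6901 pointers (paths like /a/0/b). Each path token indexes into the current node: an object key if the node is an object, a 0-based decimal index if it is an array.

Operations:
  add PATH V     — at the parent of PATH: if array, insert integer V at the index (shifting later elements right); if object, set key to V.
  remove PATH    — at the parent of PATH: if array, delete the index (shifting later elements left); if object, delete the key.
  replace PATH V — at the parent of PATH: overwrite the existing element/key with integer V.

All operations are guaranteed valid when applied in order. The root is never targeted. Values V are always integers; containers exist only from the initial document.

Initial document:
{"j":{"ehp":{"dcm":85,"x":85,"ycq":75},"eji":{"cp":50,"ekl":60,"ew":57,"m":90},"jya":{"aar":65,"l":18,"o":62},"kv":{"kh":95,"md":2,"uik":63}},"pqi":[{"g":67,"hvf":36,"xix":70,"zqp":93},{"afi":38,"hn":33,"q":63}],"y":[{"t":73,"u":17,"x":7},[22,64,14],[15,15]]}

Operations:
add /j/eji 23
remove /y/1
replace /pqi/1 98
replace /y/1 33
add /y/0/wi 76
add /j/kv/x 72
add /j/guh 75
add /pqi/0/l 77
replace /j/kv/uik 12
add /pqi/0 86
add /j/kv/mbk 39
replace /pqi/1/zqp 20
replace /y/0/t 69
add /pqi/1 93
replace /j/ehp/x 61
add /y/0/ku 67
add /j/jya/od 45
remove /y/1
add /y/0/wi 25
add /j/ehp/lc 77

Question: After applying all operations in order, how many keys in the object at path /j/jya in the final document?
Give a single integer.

After op 1 (add /j/eji 23): {"j":{"ehp":{"dcm":85,"x":85,"ycq":75},"eji":23,"jya":{"aar":65,"l":18,"o":62},"kv":{"kh":95,"md":2,"uik":63}},"pqi":[{"g":67,"hvf":36,"xix":70,"zqp":93},{"afi":38,"hn":33,"q":63}],"y":[{"t":73,"u":17,"x":7},[22,64,14],[15,15]]}
After op 2 (remove /y/1): {"j":{"ehp":{"dcm":85,"x":85,"ycq":75},"eji":23,"jya":{"aar":65,"l":18,"o":62},"kv":{"kh":95,"md":2,"uik":63}},"pqi":[{"g":67,"hvf":36,"xix":70,"zqp":93},{"afi":38,"hn":33,"q":63}],"y":[{"t":73,"u":17,"x":7},[15,15]]}
After op 3 (replace /pqi/1 98): {"j":{"ehp":{"dcm":85,"x":85,"ycq":75},"eji":23,"jya":{"aar":65,"l":18,"o":62},"kv":{"kh":95,"md":2,"uik":63}},"pqi":[{"g":67,"hvf":36,"xix":70,"zqp":93},98],"y":[{"t":73,"u":17,"x":7},[15,15]]}
After op 4 (replace /y/1 33): {"j":{"ehp":{"dcm":85,"x":85,"ycq":75},"eji":23,"jya":{"aar":65,"l":18,"o":62},"kv":{"kh":95,"md":2,"uik":63}},"pqi":[{"g":67,"hvf":36,"xix":70,"zqp":93},98],"y":[{"t":73,"u":17,"x":7},33]}
After op 5 (add /y/0/wi 76): {"j":{"ehp":{"dcm":85,"x":85,"ycq":75},"eji":23,"jya":{"aar":65,"l":18,"o":62},"kv":{"kh":95,"md":2,"uik":63}},"pqi":[{"g":67,"hvf":36,"xix":70,"zqp":93},98],"y":[{"t":73,"u":17,"wi":76,"x":7},33]}
After op 6 (add /j/kv/x 72): {"j":{"ehp":{"dcm":85,"x":85,"ycq":75},"eji":23,"jya":{"aar":65,"l":18,"o":62},"kv":{"kh":95,"md":2,"uik":63,"x":72}},"pqi":[{"g":67,"hvf":36,"xix":70,"zqp":93},98],"y":[{"t":73,"u":17,"wi":76,"x":7},33]}
After op 7 (add /j/guh 75): {"j":{"ehp":{"dcm":85,"x":85,"ycq":75},"eji":23,"guh":75,"jya":{"aar":65,"l":18,"o":62},"kv":{"kh":95,"md":2,"uik":63,"x":72}},"pqi":[{"g":67,"hvf":36,"xix":70,"zqp":93},98],"y":[{"t":73,"u":17,"wi":76,"x":7},33]}
After op 8 (add /pqi/0/l 77): {"j":{"ehp":{"dcm":85,"x":85,"ycq":75},"eji":23,"guh":75,"jya":{"aar":65,"l":18,"o":62},"kv":{"kh":95,"md":2,"uik":63,"x":72}},"pqi":[{"g":67,"hvf":36,"l":77,"xix":70,"zqp":93},98],"y":[{"t":73,"u":17,"wi":76,"x":7},33]}
After op 9 (replace /j/kv/uik 12): {"j":{"ehp":{"dcm":85,"x":85,"ycq":75},"eji":23,"guh":75,"jya":{"aar":65,"l":18,"o":62},"kv":{"kh":95,"md":2,"uik":12,"x":72}},"pqi":[{"g":67,"hvf":36,"l":77,"xix":70,"zqp":93},98],"y":[{"t":73,"u":17,"wi":76,"x":7},33]}
After op 10 (add /pqi/0 86): {"j":{"ehp":{"dcm":85,"x":85,"ycq":75},"eji":23,"guh":75,"jya":{"aar":65,"l":18,"o":62},"kv":{"kh":95,"md":2,"uik":12,"x":72}},"pqi":[86,{"g":67,"hvf":36,"l":77,"xix":70,"zqp":93},98],"y":[{"t":73,"u":17,"wi":76,"x":7},33]}
After op 11 (add /j/kv/mbk 39): {"j":{"ehp":{"dcm":85,"x":85,"ycq":75},"eji":23,"guh":75,"jya":{"aar":65,"l":18,"o":62},"kv":{"kh":95,"mbk":39,"md":2,"uik":12,"x":72}},"pqi":[86,{"g":67,"hvf":36,"l":77,"xix":70,"zqp":93},98],"y":[{"t":73,"u":17,"wi":76,"x":7},33]}
After op 12 (replace /pqi/1/zqp 20): {"j":{"ehp":{"dcm":85,"x":85,"ycq":75},"eji":23,"guh":75,"jya":{"aar":65,"l":18,"o":62},"kv":{"kh":95,"mbk":39,"md":2,"uik":12,"x":72}},"pqi":[86,{"g":67,"hvf":36,"l":77,"xix":70,"zqp":20},98],"y":[{"t":73,"u":17,"wi":76,"x":7},33]}
After op 13 (replace /y/0/t 69): {"j":{"ehp":{"dcm":85,"x":85,"ycq":75},"eji":23,"guh":75,"jya":{"aar":65,"l":18,"o":62},"kv":{"kh":95,"mbk":39,"md":2,"uik":12,"x":72}},"pqi":[86,{"g":67,"hvf":36,"l":77,"xix":70,"zqp":20},98],"y":[{"t":69,"u":17,"wi":76,"x":7},33]}
After op 14 (add /pqi/1 93): {"j":{"ehp":{"dcm":85,"x":85,"ycq":75},"eji":23,"guh":75,"jya":{"aar":65,"l":18,"o":62},"kv":{"kh":95,"mbk":39,"md":2,"uik":12,"x":72}},"pqi":[86,93,{"g":67,"hvf":36,"l":77,"xix":70,"zqp":20},98],"y":[{"t":69,"u":17,"wi":76,"x":7},33]}
After op 15 (replace /j/ehp/x 61): {"j":{"ehp":{"dcm":85,"x":61,"ycq":75},"eji":23,"guh":75,"jya":{"aar":65,"l":18,"o":62},"kv":{"kh":95,"mbk":39,"md":2,"uik":12,"x":72}},"pqi":[86,93,{"g":67,"hvf":36,"l":77,"xix":70,"zqp":20},98],"y":[{"t":69,"u":17,"wi":76,"x":7},33]}
After op 16 (add /y/0/ku 67): {"j":{"ehp":{"dcm":85,"x":61,"ycq":75},"eji":23,"guh":75,"jya":{"aar":65,"l":18,"o":62},"kv":{"kh":95,"mbk":39,"md":2,"uik":12,"x":72}},"pqi":[86,93,{"g":67,"hvf":36,"l":77,"xix":70,"zqp":20},98],"y":[{"ku":67,"t":69,"u":17,"wi":76,"x":7},33]}
After op 17 (add /j/jya/od 45): {"j":{"ehp":{"dcm":85,"x":61,"ycq":75},"eji":23,"guh":75,"jya":{"aar":65,"l":18,"o":62,"od":45},"kv":{"kh":95,"mbk":39,"md":2,"uik":12,"x":72}},"pqi":[86,93,{"g":67,"hvf":36,"l":77,"xix":70,"zqp":20},98],"y":[{"ku":67,"t":69,"u":17,"wi":76,"x":7},33]}
After op 18 (remove /y/1): {"j":{"ehp":{"dcm":85,"x":61,"ycq":75},"eji":23,"guh":75,"jya":{"aar":65,"l":18,"o":62,"od":45},"kv":{"kh":95,"mbk":39,"md":2,"uik":12,"x":72}},"pqi":[86,93,{"g":67,"hvf":36,"l":77,"xix":70,"zqp":20},98],"y":[{"ku":67,"t":69,"u":17,"wi":76,"x":7}]}
After op 19 (add /y/0/wi 25): {"j":{"ehp":{"dcm":85,"x":61,"ycq":75},"eji":23,"guh":75,"jya":{"aar":65,"l":18,"o":62,"od":45},"kv":{"kh":95,"mbk":39,"md":2,"uik":12,"x":72}},"pqi":[86,93,{"g":67,"hvf":36,"l":77,"xix":70,"zqp":20},98],"y":[{"ku":67,"t":69,"u":17,"wi":25,"x":7}]}
After op 20 (add /j/ehp/lc 77): {"j":{"ehp":{"dcm":85,"lc":77,"x":61,"ycq":75},"eji":23,"guh":75,"jya":{"aar":65,"l":18,"o":62,"od":45},"kv":{"kh":95,"mbk":39,"md":2,"uik":12,"x":72}},"pqi":[86,93,{"g":67,"hvf":36,"l":77,"xix":70,"zqp":20},98],"y":[{"ku":67,"t":69,"u":17,"wi":25,"x":7}]}
Size at path /j/jya: 4

Answer: 4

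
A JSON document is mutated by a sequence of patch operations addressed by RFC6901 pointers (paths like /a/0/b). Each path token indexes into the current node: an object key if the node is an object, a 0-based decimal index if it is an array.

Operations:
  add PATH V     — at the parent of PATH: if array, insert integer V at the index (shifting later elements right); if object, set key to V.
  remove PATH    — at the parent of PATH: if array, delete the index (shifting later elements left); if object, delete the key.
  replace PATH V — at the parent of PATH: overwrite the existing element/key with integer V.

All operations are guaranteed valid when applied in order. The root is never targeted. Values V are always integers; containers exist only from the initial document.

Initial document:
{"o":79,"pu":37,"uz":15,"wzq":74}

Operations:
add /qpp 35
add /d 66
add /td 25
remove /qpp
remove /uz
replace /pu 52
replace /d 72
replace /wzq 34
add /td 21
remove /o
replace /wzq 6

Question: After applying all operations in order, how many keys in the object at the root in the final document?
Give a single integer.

Answer: 4

Derivation:
After op 1 (add /qpp 35): {"o":79,"pu":37,"qpp":35,"uz":15,"wzq":74}
After op 2 (add /d 66): {"d":66,"o":79,"pu":37,"qpp":35,"uz":15,"wzq":74}
After op 3 (add /td 25): {"d":66,"o":79,"pu":37,"qpp":35,"td":25,"uz":15,"wzq":74}
After op 4 (remove /qpp): {"d":66,"o":79,"pu":37,"td":25,"uz":15,"wzq":74}
After op 5 (remove /uz): {"d":66,"o":79,"pu":37,"td":25,"wzq":74}
After op 6 (replace /pu 52): {"d":66,"o":79,"pu":52,"td":25,"wzq":74}
After op 7 (replace /d 72): {"d":72,"o":79,"pu":52,"td":25,"wzq":74}
After op 8 (replace /wzq 34): {"d":72,"o":79,"pu":52,"td":25,"wzq":34}
After op 9 (add /td 21): {"d":72,"o":79,"pu":52,"td":21,"wzq":34}
After op 10 (remove /o): {"d":72,"pu":52,"td":21,"wzq":34}
After op 11 (replace /wzq 6): {"d":72,"pu":52,"td":21,"wzq":6}
Size at the root: 4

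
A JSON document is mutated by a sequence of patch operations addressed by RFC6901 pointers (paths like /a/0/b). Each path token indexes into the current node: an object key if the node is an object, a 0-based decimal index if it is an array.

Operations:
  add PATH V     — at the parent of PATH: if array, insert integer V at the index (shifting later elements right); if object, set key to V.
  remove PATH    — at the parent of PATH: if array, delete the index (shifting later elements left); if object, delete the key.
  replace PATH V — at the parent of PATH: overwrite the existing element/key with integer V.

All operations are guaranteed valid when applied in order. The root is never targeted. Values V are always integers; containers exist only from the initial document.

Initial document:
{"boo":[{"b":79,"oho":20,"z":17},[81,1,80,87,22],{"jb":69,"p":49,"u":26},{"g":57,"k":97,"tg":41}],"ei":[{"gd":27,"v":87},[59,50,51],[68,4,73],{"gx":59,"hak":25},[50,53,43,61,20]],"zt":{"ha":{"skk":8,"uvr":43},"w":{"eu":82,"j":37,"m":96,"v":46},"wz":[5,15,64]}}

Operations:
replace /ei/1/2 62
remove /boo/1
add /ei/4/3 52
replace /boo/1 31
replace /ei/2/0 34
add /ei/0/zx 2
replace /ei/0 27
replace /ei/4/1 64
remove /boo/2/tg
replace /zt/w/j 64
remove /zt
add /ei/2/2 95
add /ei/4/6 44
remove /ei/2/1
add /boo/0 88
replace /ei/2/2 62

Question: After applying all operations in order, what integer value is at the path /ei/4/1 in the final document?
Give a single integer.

Answer: 64

Derivation:
After op 1 (replace /ei/1/2 62): {"boo":[{"b":79,"oho":20,"z":17},[81,1,80,87,22],{"jb":69,"p":49,"u":26},{"g":57,"k":97,"tg":41}],"ei":[{"gd":27,"v":87},[59,50,62],[68,4,73],{"gx":59,"hak":25},[50,53,43,61,20]],"zt":{"ha":{"skk":8,"uvr":43},"w":{"eu":82,"j":37,"m":96,"v":46},"wz":[5,15,64]}}
After op 2 (remove /boo/1): {"boo":[{"b":79,"oho":20,"z":17},{"jb":69,"p":49,"u":26},{"g":57,"k":97,"tg":41}],"ei":[{"gd":27,"v":87},[59,50,62],[68,4,73],{"gx":59,"hak":25},[50,53,43,61,20]],"zt":{"ha":{"skk":8,"uvr":43},"w":{"eu":82,"j":37,"m":96,"v":46},"wz":[5,15,64]}}
After op 3 (add /ei/4/3 52): {"boo":[{"b":79,"oho":20,"z":17},{"jb":69,"p":49,"u":26},{"g":57,"k":97,"tg":41}],"ei":[{"gd":27,"v":87},[59,50,62],[68,4,73],{"gx":59,"hak":25},[50,53,43,52,61,20]],"zt":{"ha":{"skk":8,"uvr":43},"w":{"eu":82,"j":37,"m":96,"v":46},"wz":[5,15,64]}}
After op 4 (replace /boo/1 31): {"boo":[{"b":79,"oho":20,"z":17},31,{"g":57,"k":97,"tg":41}],"ei":[{"gd":27,"v":87},[59,50,62],[68,4,73],{"gx":59,"hak":25},[50,53,43,52,61,20]],"zt":{"ha":{"skk":8,"uvr":43},"w":{"eu":82,"j":37,"m":96,"v":46},"wz":[5,15,64]}}
After op 5 (replace /ei/2/0 34): {"boo":[{"b":79,"oho":20,"z":17},31,{"g":57,"k":97,"tg":41}],"ei":[{"gd":27,"v":87},[59,50,62],[34,4,73],{"gx":59,"hak":25},[50,53,43,52,61,20]],"zt":{"ha":{"skk":8,"uvr":43},"w":{"eu":82,"j":37,"m":96,"v":46},"wz":[5,15,64]}}
After op 6 (add /ei/0/zx 2): {"boo":[{"b":79,"oho":20,"z":17},31,{"g":57,"k":97,"tg":41}],"ei":[{"gd":27,"v":87,"zx":2},[59,50,62],[34,4,73],{"gx":59,"hak":25},[50,53,43,52,61,20]],"zt":{"ha":{"skk":8,"uvr":43},"w":{"eu":82,"j":37,"m":96,"v":46},"wz":[5,15,64]}}
After op 7 (replace /ei/0 27): {"boo":[{"b":79,"oho":20,"z":17},31,{"g":57,"k":97,"tg":41}],"ei":[27,[59,50,62],[34,4,73],{"gx":59,"hak":25},[50,53,43,52,61,20]],"zt":{"ha":{"skk":8,"uvr":43},"w":{"eu":82,"j":37,"m":96,"v":46},"wz":[5,15,64]}}
After op 8 (replace /ei/4/1 64): {"boo":[{"b":79,"oho":20,"z":17},31,{"g":57,"k":97,"tg":41}],"ei":[27,[59,50,62],[34,4,73],{"gx":59,"hak":25},[50,64,43,52,61,20]],"zt":{"ha":{"skk":8,"uvr":43},"w":{"eu":82,"j":37,"m":96,"v":46},"wz":[5,15,64]}}
After op 9 (remove /boo/2/tg): {"boo":[{"b":79,"oho":20,"z":17},31,{"g":57,"k":97}],"ei":[27,[59,50,62],[34,4,73],{"gx":59,"hak":25},[50,64,43,52,61,20]],"zt":{"ha":{"skk":8,"uvr":43},"w":{"eu":82,"j":37,"m":96,"v":46},"wz":[5,15,64]}}
After op 10 (replace /zt/w/j 64): {"boo":[{"b":79,"oho":20,"z":17},31,{"g":57,"k":97}],"ei":[27,[59,50,62],[34,4,73],{"gx":59,"hak":25},[50,64,43,52,61,20]],"zt":{"ha":{"skk":8,"uvr":43},"w":{"eu":82,"j":64,"m":96,"v":46},"wz":[5,15,64]}}
After op 11 (remove /zt): {"boo":[{"b":79,"oho":20,"z":17},31,{"g":57,"k":97}],"ei":[27,[59,50,62],[34,4,73],{"gx":59,"hak":25},[50,64,43,52,61,20]]}
After op 12 (add /ei/2/2 95): {"boo":[{"b":79,"oho":20,"z":17},31,{"g":57,"k":97}],"ei":[27,[59,50,62],[34,4,95,73],{"gx":59,"hak":25},[50,64,43,52,61,20]]}
After op 13 (add /ei/4/6 44): {"boo":[{"b":79,"oho":20,"z":17},31,{"g":57,"k":97}],"ei":[27,[59,50,62],[34,4,95,73],{"gx":59,"hak":25},[50,64,43,52,61,20,44]]}
After op 14 (remove /ei/2/1): {"boo":[{"b":79,"oho":20,"z":17},31,{"g":57,"k":97}],"ei":[27,[59,50,62],[34,95,73],{"gx":59,"hak":25},[50,64,43,52,61,20,44]]}
After op 15 (add /boo/0 88): {"boo":[88,{"b":79,"oho":20,"z":17},31,{"g":57,"k":97}],"ei":[27,[59,50,62],[34,95,73],{"gx":59,"hak":25},[50,64,43,52,61,20,44]]}
After op 16 (replace /ei/2/2 62): {"boo":[88,{"b":79,"oho":20,"z":17},31,{"g":57,"k":97}],"ei":[27,[59,50,62],[34,95,62],{"gx":59,"hak":25},[50,64,43,52,61,20,44]]}
Value at /ei/4/1: 64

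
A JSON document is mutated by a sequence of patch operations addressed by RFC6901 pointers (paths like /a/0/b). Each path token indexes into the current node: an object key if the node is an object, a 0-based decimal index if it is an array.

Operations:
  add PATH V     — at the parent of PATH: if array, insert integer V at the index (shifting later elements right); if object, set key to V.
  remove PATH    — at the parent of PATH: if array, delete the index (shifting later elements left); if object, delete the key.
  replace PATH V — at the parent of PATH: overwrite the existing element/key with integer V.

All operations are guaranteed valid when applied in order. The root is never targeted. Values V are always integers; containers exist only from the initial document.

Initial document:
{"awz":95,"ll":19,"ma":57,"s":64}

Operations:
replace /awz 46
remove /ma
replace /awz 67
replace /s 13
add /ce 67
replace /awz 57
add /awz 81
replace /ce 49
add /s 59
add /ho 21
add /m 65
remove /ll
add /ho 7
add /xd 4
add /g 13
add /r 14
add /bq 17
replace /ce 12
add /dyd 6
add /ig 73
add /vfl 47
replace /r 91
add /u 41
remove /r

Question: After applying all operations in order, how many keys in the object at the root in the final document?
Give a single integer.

Answer: 12

Derivation:
After op 1 (replace /awz 46): {"awz":46,"ll":19,"ma":57,"s":64}
After op 2 (remove /ma): {"awz":46,"ll":19,"s":64}
After op 3 (replace /awz 67): {"awz":67,"ll":19,"s":64}
After op 4 (replace /s 13): {"awz":67,"ll":19,"s":13}
After op 5 (add /ce 67): {"awz":67,"ce":67,"ll":19,"s":13}
After op 6 (replace /awz 57): {"awz":57,"ce":67,"ll":19,"s":13}
After op 7 (add /awz 81): {"awz":81,"ce":67,"ll":19,"s":13}
After op 8 (replace /ce 49): {"awz":81,"ce":49,"ll":19,"s":13}
After op 9 (add /s 59): {"awz":81,"ce":49,"ll":19,"s":59}
After op 10 (add /ho 21): {"awz":81,"ce":49,"ho":21,"ll":19,"s":59}
After op 11 (add /m 65): {"awz":81,"ce":49,"ho":21,"ll":19,"m":65,"s":59}
After op 12 (remove /ll): {"awz":81,"ce":49,"ho":21,"m":65,"s":59}
After op 13 (add /ho 7): {"awz":81,"ce":49,"ho":7,"m":65,"s":59}
After op 14 (add /xd 4): {"awz":81,"ce":49,"ho":7,"m":65,"s":59,"xd":4}
After op 15 (add /g 13): {"awz":81,"ce":49,"g":13,"ho":7,"m":65,"s":59,"xd":4}
After op 16 (add /r 14): {"awz":81,"ce":49,"g":13,"ho":7,"m":65,"r":14,"s":59,"xd":4}
After op 17 (add /bq 17): {"awz":81,"bq":17,"ce":49,"g":13,"ho":7,"m":65,"r":14,"s":59,"xd":4}
After op 18 (replace /ce 12): {"awz":81,"bq":17,"ce":12,"g":13,"ho":7,"m":65,"r":14,"s":59,"xd":4}
After op 19 (add /dyd 6): {"awz":81,"bq":17,"ce":12,"dyd":6,"g":13,"ho":7,"m":65,"r":14,"s":59,"xd":4}
After op 20 (add /ig 73): {"awz":81,"bq":17,"ce":12,"dyd":6,"g":13,"ho":7,"ig":73,"m":65,"r":14,"s":59,"xd":4}
After op 21 (add /vfl 47): {"awz":81,"bq":17,"ce":12,"dyd":6,"g":13,"ho":7,"ig":73,"m":65,"r":14,"s":59,"vfl":47,"xd":4}
After op 22 (replace /r 91): {"awz":81,"bq":17,"ce":12,"dyd":6,"g":13,"ho":7,"ig":73,"m":65,"r":91,"s":59,"vfl":47,"xd":4}
After op 23 (add /u 41): {"awz":81,"bq":17,"ce":12,"dyd":6,"g":13,"ho":7,"ig":73,"m":65,"r":91,"s":59,"u":41,"vfl":47,"xd":4}
After op 24 (remove /r): {"awz":81,"bq":17,"ce":12,"dyd":6,"g":13,"ho":7,"ig":73,"m":65,"s":59,"u":41,"vfl":47,"xd":4}
Size at the root: 12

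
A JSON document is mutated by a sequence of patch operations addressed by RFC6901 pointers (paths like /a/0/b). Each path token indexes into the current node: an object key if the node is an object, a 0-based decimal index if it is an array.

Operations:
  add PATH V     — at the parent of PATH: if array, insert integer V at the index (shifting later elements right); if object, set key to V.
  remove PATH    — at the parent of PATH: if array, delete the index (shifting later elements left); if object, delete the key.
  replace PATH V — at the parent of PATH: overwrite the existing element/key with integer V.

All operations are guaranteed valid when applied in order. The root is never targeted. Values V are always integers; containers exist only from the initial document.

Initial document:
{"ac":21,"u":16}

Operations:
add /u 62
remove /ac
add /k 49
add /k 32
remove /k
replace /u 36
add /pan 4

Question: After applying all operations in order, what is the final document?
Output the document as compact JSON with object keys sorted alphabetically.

Answer: {"pan":4,"u":36}

Derivation:
After op 1 (add /u 62): {"ac":21,"u":62}
After op 2 (remove /ac): {"u":62}
After op 3 (add /k 49): {"k":49,"u":62}
After op 4 (add /k 32): {"k":32,"u":62}
After op 5 (remove /k): {"u":62}
After op 6 (replace /u 36): {"u":36}
After op 7 (add /pan 4): {"pan":4,"u":36}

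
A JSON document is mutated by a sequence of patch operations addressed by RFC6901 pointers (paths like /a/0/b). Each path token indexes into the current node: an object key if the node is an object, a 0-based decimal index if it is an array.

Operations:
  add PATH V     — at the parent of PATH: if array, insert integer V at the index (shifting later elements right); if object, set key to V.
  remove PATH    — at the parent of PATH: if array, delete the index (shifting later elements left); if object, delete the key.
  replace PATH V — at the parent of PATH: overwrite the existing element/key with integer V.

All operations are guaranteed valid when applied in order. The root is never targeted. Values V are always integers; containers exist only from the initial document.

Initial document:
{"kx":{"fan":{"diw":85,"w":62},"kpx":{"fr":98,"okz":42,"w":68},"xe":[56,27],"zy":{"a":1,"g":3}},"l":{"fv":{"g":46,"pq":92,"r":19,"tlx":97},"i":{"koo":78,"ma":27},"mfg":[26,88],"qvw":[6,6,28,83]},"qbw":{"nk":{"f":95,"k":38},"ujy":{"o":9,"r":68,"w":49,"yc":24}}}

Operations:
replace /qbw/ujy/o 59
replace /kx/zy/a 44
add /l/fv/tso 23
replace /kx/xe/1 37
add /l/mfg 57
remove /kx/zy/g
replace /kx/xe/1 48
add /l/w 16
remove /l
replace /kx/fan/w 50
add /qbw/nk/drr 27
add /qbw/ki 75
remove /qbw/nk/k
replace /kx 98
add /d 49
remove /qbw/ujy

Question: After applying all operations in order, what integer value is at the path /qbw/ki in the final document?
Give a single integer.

Answer: 75

Derivation:
After op 1 (replace /qbw/ujy/o 59): {"kx":{"fan":{"diw":85,"w":62},"kpx":{"fr":98,"okz":42,"w":68},"xe":[56,27],"zy":{"a":1,"g":3}},"l":{"fv":{"g":46,"pq":92,"r":19,"tlx":97},"i":{"koo":78,"ma":27},"mfg":[26,88],"qvw":[6,6,28,83]},"qbw":{"nk":{"f":95,"k":38},"ujy":{"o":59,"r":68,"w":49,"yc":24}}}
After op 2 (replace /kx/zy/a 44): {"kx":{"fan":{"diw":85,"w":62},"kpx":{"fr":98,"okz":42,"w":68},"xe":[56,27],"zy":{"a":44,"g":3}},"l":{"fv":{"g":46,"pq":92,"r":19,"tlx":97},"i":{"koo":78,"ma":27},"mfg":[26,88],"qvw":[6,6,28,83]},"qbw":{"nk":{"f":95,"k":38},"ujy":{"o":59,"r":68,"w":49,"yc":24}}}
After op 3 (add /l/fv/tso 23): {"kx":{"fan":{"diw":85,"w":62},"kpx":{"fr":98,"okz":42,"w":68},"xe":[56,27],"zy":{"a":44,"g":3}},"l":{"fv":{"g":46,"pq":92,"r":19,"tlx":97,"tso":23},"i":{"koo":78,"ma":27},"mfg":[26,88],"qvw":[6,6,28,83]},"qbw":{"nk":{"f":95,"k":38},"ujy":{"o":59,"r":68,"w":49,"yc":24}}}
After op 4 (replace /kx/xe/1 37): {"kx":{"fan":{"diw":85,"w":62},"kpx":{"fr":98,"okz":42,"w":68},"xe":[56,37],"zy":{"a":44,"g":3}},"l":{"fv":{"g":46,"pq":92,"r":19,"tlx":97,"tso":23},"i":{"koo":78,"ma":27},"mfg":[26,88],"qvw":[6,6,28,83]},"qbw":{"nk":{"f":95,"k":38},"ujy":{"o":59,"r":68,"w":49,"yc":24}}}
After op 5 (add /l/mfg 57): {"kx":{"fan":{"diw":85,"w":62},"kpx":{"fr":98,"okz":42,"w":68},"xe":[56,37],"zy":{"a":44,"g":3}},"l":{"fv":{"g":46,"pq":92,"r":19,"tlx":97,"tso":23},"i":{"koo":78,"ma":27},"mfg":57,"qvw":[6,6,28,83]},"qbw":{"nk":{"f":95,"k":38},"ujy":{"o":59,"r":68,"w":49,"yc":24}}}
After op 6 (remove /kx/zy/g): {"kx":{"fan":{"diw":85,"w":62},"kpx":{"fr":98,"okz":42,"w":68},"xe":[56,37],"zy":{"a":44}},"l":{"fv":{"g":46,"pq":92,"r":19,"tlx":97,"tso":23},"i":{"koo":78,"ma":27},"mfg":57,"qvw":[6,6,28,83]},"qbw":{"nk":{"f":95,"k":38},"ujy":{"o":59,"r":68,"w":49,"yc":24}}}
After op 7 (replace /kx/xe/1 48): {"kx":{"fan":{"diw":85,"w":62},"kpx":{"fr":98,"okz":42,"w":68},"xe":[56,48],"zy":{"a":44}},"l":{"fv":{"g":46,"pq":92,"r":19,"tlx":97,"tso":23},"i":{"koo":78,"ma":27},"mfg":57,"qvw":[6,6,28,83]},"qbw":{"nk":{"f":95,"k":38},"ujy":{"o":59,"r":68,"w":49,"yc":24}}}
After op 8 (add /l/w 16): {"kx":{"fan":{"diw":85,"w":62},"kpx":{"fr":98,"okz":42,"w":68},"xe":[56,48],"zy":{"a":44}},"l":{"fv":{"g":46,"pq":92,"r":19,"tlx":97,"tso":23},"i":{"koo":78,"ma":27},"mfg":57,"qvw":[6,6,28,83],"w":16},"qbw":{"nk":{"f":95,"k":38},"ujy":{"o":59,"r":68,"w":49,"yc":24}}}
After op 9 (remove /l): {"kx":{"fan":{"diw":85,"w":62},"kpx":{"fr":98,"okz":42,"w":68},"xe":[56,48],"zy":{"a":44}},"qbw":{"nk":{"f":95,"k":38},"ujy":{"o":59,"r":68,"w":49,"yc":24}}}
After op 10 (replace /kx/fan/w 50): {"kx":{"fan":{"diw":85,"w":50},"kpx":{"fr":98,"okz":42,"w":68},"xe":[56,48],"zy":{"a":44}},"qbw":{"nk":{"f":95,"k":38},"ujy":{"o":59,"r":68,"w":49,"yc":24}}}
After op 11 (add /qbw/nk/drr 27): {"kx":{"fan":{"diw":85,"w":50},"kpx":{"fr":98,"okz":42,"w":68},"xe":[56,48],"zy":{"a":44}},"qbw":{"nk":{"drr":27,"f":95,"k":38},"ujy":{"o":59,"r":68,"w":49,"yc":24}}}
After op 12 (add /qbw/ki 75): {"kx":{"fan":{"diw":85,"w":50},"kpx":{"fr":98,"okz":42,"w":68},"xe":[56,48],"zy":{"a":44}},"qbw":{"ki":75,"nk":{"drr":27,"f":95,"k":38},"ujy":{"o":59,"r":68,"w":49,"yc":24}}}
After op 13 (remove /qbw/nk/k): {"kx":{"fan":{"diw":85,"w":50},"kpx":{"fr":98,"okz":42,"w":68},"xe":[56,48],"zy":{"a":44}},"qbw":{"ki":75,"nk":{"drr":27,"f":95},"ujy":{"o":59,"r":68,"w":49,"yc":24}}}
After op 14 (replace /kx 98): {"kx":98,"qbw":{"ki":75,"nk":{"drr":27,"f":95},"ujy":{"o":59,"r":68,"w":49,"yc":24}}}
After op 15 (add /d 49): {"d":49,"kx":98,"qbw":{"ki":75,"nk":{"drr":27,"f":95},"ujy":{"o":59,"r":68,"w":49,"yc":24}}}
After op 16 (remove /qbw/ujy): {"d":49,"kx":98,"qbw":{"ki":75,"nk":{"drr":27,"f":95}}}
Value at /qbw/ki: 75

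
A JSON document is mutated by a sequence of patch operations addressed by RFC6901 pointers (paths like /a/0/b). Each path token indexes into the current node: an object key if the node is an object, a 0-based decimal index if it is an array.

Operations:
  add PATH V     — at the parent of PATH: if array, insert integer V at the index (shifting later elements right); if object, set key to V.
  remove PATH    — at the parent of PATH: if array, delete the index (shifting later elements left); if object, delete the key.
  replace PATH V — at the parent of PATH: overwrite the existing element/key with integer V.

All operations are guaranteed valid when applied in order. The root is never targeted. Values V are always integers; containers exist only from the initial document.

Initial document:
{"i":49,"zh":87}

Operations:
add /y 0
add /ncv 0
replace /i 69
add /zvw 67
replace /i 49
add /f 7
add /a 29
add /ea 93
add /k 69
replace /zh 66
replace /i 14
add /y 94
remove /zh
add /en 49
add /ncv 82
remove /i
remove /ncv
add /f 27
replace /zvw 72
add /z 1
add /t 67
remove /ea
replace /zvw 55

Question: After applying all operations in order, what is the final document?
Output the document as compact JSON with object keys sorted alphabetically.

Answer: {"a":29,"en":49,"f":27,"k":69,"t":67,"y":94,"z":1,"zvw":55}

Derivation:
After op 1 (add /y 0): {"i":49,"y":0,"zh":87}
After op 2 (add /ncv 0): {"i":49,"ncv":0,"y":0,"zh":87}
After op 3 (replace /i 69): {"i":69,"ncv":0,"y":0,"zh":87}
After op 4 (add /zvw 67): {"i":69,"ncv":0,"y":0,"zh":87,"zvw":67}
After op 5 (replace /i 49): {"i":49,"ncv":0,"y":0,"zh":87,"zvw":67}
After op 6 (add /f 7): {"f":7,"i":49,"ncv":0,"y":0,"zh":87,"zvw":67}
After op 7 (add /a 29): {"a":29,"f":7,"i":49,"ncv":0,"y":0,"zh":87,"zvw":67}
After op 8 (add /ea 93): {"a":29,"ea":93,"f":7,"i":49,"ncv":0,"y":0,"zh":87,"zvw":67}
After op 9 (add /k 69): {"a":29,"ea":93,"f":7,"i":49,"k":69,"ncv":0,"y":0,"zh":87,"zvw":67}
After op 10 (replace /zh 66): {"a":29,"ea":93,"f":7,"i":49,"k":69,"ncv":0,"y":0,"zh":66,"zvw":67}
After op 11 (replace /i 14): {"a":29,"ea":93,"f":7,"i":14,"k":69,"ncv":0,"y":0,"zh":66,"zvw":67}
After op 12 (add /y 94): {"a":29,"ea":93,"f":7,"i":14,"k":69,"ncv":0,"y":94,"zh":66,"zvw":67}
After op 13 (remove /zh): {"a":29,"ea":93,"f":7,"i":14,"k":69,"ncv":0,"y":94,"zvw":67}
After op 14 (add /en 49): {"a":29,"ea":93,"en":49,"f":7,"i":14,"k":69,"ncv":0,"y":94,"zvw":67}
After op 15 (add /ncv 82): {"a":29,"ea":93,"en":49,"f":7,"i":14,"k":69,"ncv":82,"y":94,"zvw":67}
After op 16 (remove /i): {"a":29,"ea":93,"en":49,"f":7,"k":69,"ncv":82,"y":94,"zvw":67}
After op 17 (remove /ncv): {"a":29,"ea":93,"en":49,"f":7,"k":69,"y":94,"zvw":67}
After op 18 (add /f 27): {"a":29,"ea":93,"en":49,"f":27,"k":69,"y":94,"zvw":67}
After op 19 (replace /zvw 72): {"a":29,"ea":93,"en":49,"f":27,"k":69,"y":94,"zvw":72}
After op 20 (add /z 1): {"a":29,"ea":93,"en":49,"f":27,"k":69,"y":94,"z":1,"zvw":72}
After op 21 (add /t 67): {"a":29,"ea":93,"en":49,"f":27,"k":69,"t":67,"y":94,"z":1,"zvw":72}
After op 22 (remove /ea): {"a":29,"en":49,"f":27,"k":69,"t":67,"y":94,"z":1,"zvw":72}
After op 23 (replace /zvw 55): {"a":29,"en":49,"f":27,"k":69,"t":67,"y":94,"z":1,"zvw":55}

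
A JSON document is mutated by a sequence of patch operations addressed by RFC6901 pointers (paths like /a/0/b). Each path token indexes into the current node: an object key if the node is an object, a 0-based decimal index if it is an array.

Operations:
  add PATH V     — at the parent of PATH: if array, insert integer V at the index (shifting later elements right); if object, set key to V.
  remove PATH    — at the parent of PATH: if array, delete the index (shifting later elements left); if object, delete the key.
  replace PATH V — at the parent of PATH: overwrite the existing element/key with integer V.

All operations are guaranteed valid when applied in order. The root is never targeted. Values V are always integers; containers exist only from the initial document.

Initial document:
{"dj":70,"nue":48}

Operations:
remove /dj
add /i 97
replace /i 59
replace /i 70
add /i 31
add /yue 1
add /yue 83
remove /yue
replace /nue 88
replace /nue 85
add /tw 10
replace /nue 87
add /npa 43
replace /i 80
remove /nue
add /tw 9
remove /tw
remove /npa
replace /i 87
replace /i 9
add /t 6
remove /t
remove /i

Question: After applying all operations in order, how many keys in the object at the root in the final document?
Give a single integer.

After op 1 (remove /dj): {"nue":48}
After op 2 (add /i 97): {"i":97,"nue":48}
After op 3 (replace /i 59): {"i":59,"nue":48}
After op 4 (replace /i 70): {"i":70,"nue":48}
After op 5 (add /i 31): {"i":31,"nue":48}
After op 6 (add /yue 1): {"i":31,"nue":48,"yue":1}
After op 7 (add /yue 83): {"i":31,"nue":48,"yue":83}
After op 8 (remove /yue): {"i":31,"nue":48}
After op 9 (replace /nue 88): {"i":31,"nue":88}
After op 10 (replace /nue 85): {"i":31,"nue":85}
After op 11 (add /tw 10): {"i":31,"nue":85,"tw":10}
After op 12 (replace /nue 87): {"i":31,"nue":87,"tw":10}
After op 13 (add /npa 43): {"i":31,"npa":43,"nue":87,"tw":10}
After op 14 (replace /i 80): {"i":80,"npa":43,"nue":87,"tw":10}
After op 15 (remove /nue): {"i":80,"npa":43,"tw":10}
After op 16 (add /tw 9): {"i":80,"npa":43,"tw":9}
After op 17 (remove /tw): {"i":80,"npa":43}
After op 18 (remove /npa): {"i":80}
After op 19 (replace /i 87): {"i":87}
After op 20 (replace /i 9): {"i":9}
After op 21 (add /t 6): {"i":9,"t":6}
After op 22 (remove /t): {"i":9}
After op 23 (remove /i): {}
Size at the root: 0

Answer: 0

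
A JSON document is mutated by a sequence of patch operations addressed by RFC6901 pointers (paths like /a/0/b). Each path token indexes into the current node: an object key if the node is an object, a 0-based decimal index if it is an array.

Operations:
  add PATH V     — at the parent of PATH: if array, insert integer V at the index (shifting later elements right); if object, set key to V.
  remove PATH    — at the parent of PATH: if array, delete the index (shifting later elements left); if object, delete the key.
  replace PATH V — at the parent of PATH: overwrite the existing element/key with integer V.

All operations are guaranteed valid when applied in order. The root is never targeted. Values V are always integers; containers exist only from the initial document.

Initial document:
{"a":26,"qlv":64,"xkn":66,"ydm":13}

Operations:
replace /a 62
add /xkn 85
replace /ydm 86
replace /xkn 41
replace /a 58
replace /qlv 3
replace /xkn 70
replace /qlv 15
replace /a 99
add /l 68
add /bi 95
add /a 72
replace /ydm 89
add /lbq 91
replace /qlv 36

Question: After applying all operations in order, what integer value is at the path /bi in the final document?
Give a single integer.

After op 1 (replace /a 62): {"a":62,"qlv":64,"xkn":66,"ydm":13}
After op 2 (add /xkn 85): {"a":62,"qlv":64,"xkn":85,"ydm":13}
After op 3 (replace /ydm 86): {"a":62,"qlv":64,"xkn":85,"ydm":86}
After op 4 (replace /xkn 41): {"a":62,"qlv":64,"xkn":41,"ydm":86}
After op 5 (replace /a 58): {"a":58,"qlv":64,"xkn":41,"ydm":86}
After op 6 (replace /qlv 3): {"a":58,"qlv":3,"xkn":41,"ydm":86}
After op 7 (replace /xkn 70): {"a":58,"qlv":3,"xkn":70,"ydm":86}
After op 8 (replace /qlv 15): {"a":58,"qlv":15,"xkn":70,"ydm":86}
After op 9 (replace /a 99): {"a":99,"qlv":15,"xkn":70,"ydm":86}
After op 10 (add /l 68): {"a":99,"l":68,"qlv":15,"xkn":70,"ydm":86}
After op 11 (add /bi 95): {"a":99,"bi":95,"l":68,"qlv":15,"xkn":70,"ydm":86}
After op 12 (add /a 72): {"a":72,"bi":95,"l":68,"qlv":15,"xkn":70,"ydm":86}
After op 13 (replace /ydm 89): {"a":72,"bi":95,"l":68,"qlv":15,"xkn":70,"ydm":89}
After op 14 (add /lbq 91): {"a":72,"bi":95,"l":68,"lbq":91,"qlv":15,"xkn":70,"ydm":89}
After op 15 (replace /qlv 36): {"a":72,"bi":95,"l":68,"lbq":91,"qlv":36,"xkn":70,"ydm":89}
Value at /bi: 95

Answer: 95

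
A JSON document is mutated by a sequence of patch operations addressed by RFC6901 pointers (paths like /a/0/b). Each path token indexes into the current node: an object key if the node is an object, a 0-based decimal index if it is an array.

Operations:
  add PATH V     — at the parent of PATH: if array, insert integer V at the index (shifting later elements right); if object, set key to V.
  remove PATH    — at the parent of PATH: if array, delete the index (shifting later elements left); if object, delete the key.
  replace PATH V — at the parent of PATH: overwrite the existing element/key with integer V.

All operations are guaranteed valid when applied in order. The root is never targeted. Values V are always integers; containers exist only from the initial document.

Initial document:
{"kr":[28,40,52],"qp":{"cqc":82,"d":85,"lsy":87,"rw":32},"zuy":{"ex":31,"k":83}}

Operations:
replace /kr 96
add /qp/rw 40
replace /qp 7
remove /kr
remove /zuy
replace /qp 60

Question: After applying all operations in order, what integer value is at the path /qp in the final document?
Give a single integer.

After op 1 (replace /kr 96): {"kr":96,"qp":{"cqc":82,"d":85,"lsy":87,"rw":32},"zuy":{"ex":31,"k":83}}
After op 2 (add /qp/rw 40): {"kr":96,"qp":{"cqc":82,"d":85,"lsy":87,"rw":40},"zuy":{"ex":31,"k":83}}
After op 3 (replace /qp 7): {"kr":96,"qp":7,"zuy":{"ex":31,"k":83}}
After op 4 (remove /kr): {"qp":7,"zuy":{"ex":31,"k":83}}
After op 5 (remove /zuy): {"qp":7}
After op 6 (replace /qp 60): {"qp":60}
Value at /qp: 60

Answer: 60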